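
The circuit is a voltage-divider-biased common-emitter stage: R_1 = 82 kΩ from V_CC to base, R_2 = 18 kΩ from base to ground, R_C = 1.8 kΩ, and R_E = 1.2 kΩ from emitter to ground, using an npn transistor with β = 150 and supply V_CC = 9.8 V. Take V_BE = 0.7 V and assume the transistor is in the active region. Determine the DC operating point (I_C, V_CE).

Thevenize the base divider: V_Th = V_CC·R_2/(R_1+R_2) = 9.8×18/100 = 1.76 V, R_Th = R_1‖R_2 = 14.8 kΩ.
Base-emitter loop: V_Th = I_B·R_Th + V_BE + (β+1)I_B·R_E, so I_B = (1.76 − 0.7) / (14.8 + 151×1.2) = 0.00543 mA.
I_C = β·I_B = 150×0.00543 = 0.814 mA, and I_E = (β+1)I_B = 0.82 mA.
V_CE = V_CC − I_C·R_C − I_E·R_E = 9.8 − 0.814×1.8 − 0.82×1.2 = 7.35 V.
V_CE = 7.35 V > 0.2 V confirms active-region operation.

I_C ≈ 0.81 mA, V_CE ≈ 7.4 V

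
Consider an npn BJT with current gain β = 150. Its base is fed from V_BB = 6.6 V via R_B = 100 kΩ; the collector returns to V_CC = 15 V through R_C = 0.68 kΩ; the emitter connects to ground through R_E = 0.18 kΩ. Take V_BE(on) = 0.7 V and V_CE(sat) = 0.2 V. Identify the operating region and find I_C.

Assume active. Base-emitter loop: I_B = (V_BB − V_BE)/(R_B + (β+1)R_E) = (6.6 − 0.7)/(100 + 151×0.18) = 0.0464 mA.
I_C = β·I_B = 150×0.0464 = 6.96 mA.
V_CE = V_CC − I_C·R_C − I_E·R_E = 15 − 6.96×0.68 − 7.01×0.18 = 9.01 V > V_CE(sat), so the active-region assumption holds.

active; I_C ≈ 7 mA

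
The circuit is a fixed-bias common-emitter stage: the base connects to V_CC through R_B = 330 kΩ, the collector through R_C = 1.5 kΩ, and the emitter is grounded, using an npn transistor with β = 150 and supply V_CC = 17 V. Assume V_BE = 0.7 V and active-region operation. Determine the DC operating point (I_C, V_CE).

I_C ≈ 7.4 mA, V_CE ≈ 5.9 V

Base loop: V_CC = I_B·R_B + V_BE, so I_B = (17 − 0.7)/330 kΩ = 0.0494 mA.
In the active region I_C = β·I_B = 150 × 0.0494 = 7.41 mA.
Collector loop: V_CE = V_CC − I_C·R_C = 17 − 7.41×1.5 = 5.89 V.
Since V_CE = 5.89 V > V_CE(sat) ≈ 0.2 V, the transistor is in the active region as assumed.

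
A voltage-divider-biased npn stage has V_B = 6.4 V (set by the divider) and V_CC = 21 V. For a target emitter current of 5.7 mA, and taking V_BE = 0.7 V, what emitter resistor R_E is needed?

V_E = V_B − V_BE = 6.4 − 0.7 = 5.7 V.
R_E = V_E / I_E = 5.7 / 5.7 = 1 kΩ.

R_E ≈ 1 kΩ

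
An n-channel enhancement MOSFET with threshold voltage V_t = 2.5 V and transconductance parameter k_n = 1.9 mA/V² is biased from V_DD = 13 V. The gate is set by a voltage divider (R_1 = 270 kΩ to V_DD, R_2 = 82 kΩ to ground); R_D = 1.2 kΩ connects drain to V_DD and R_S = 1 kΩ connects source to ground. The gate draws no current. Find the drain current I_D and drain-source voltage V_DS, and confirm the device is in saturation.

I_D ≈ 0.14 mA, V_DS ≈ 13 V

V_G = V_DD·R_2/(R_1+R_2) = 13×82/352 = 3.03 V.
Assume saturation: I_D = (k_n/2)(V_GS − V_t)² with V_GS = V_G − I_D·R_S = 3.03 − 1·I_D.
Substituting gives 0.95·I_D² − 2·I_D + 0.265 = 0, with roots I_D = 0.142 or 1.97 mA.
The root I_D = 1.97 mA gives V_GS = 1.06 V ≤ V_t, so take I_D = 0.142 mA.
Then V_GS = 2.89 V and V_DS = V_DD − I_D(R_D+R_S) = 13 − 0.142×2.2 = 12.7 V.
Saturation requires V_DS ≥ V_GS − V_t = 0.386 V; 12.7 ≥ 0.386 ✓.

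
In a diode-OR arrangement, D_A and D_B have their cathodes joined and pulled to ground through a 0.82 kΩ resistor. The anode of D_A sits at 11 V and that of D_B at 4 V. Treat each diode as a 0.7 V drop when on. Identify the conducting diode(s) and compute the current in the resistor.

Only D_A conducts; I_R ≈ 13 mA

Assume both conduct. Then node N would need to be at both 11−0.7 = 10.3 V and 4−0.7 = 3.3 V, which is impossible.
Assume only D_A conducts: V_N = 11 − 0.7 = 10.3 V, so I_R = 10.3/0.82 = 12.6 mA.
Check D_B: its anode-to-cathode voltage is 4 − 10.3 = -6.3 V < 0.7 V, so it is off. The assumption is consistent.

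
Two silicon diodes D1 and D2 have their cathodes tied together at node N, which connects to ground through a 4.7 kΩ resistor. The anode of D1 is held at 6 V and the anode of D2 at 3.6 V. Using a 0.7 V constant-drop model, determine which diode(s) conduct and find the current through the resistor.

Assume both conduct. Then node N would need to be at both 6−0.7 = 5.3 V and 3.6−0.7 = 2.9 V, which is impossible.
Assume only D1 conducts: V_N = 6 − 0.7 = 5.3 V, so I_R = 5.3/4.7 = 1.13 mA.
Check D2: its anode-to-cathode voltage is 3.6 − 5.3 = -1.7 V < 0.7 V, so it is off. The assumption is consistent.

Only D1 conducts; I_R ≈ 1.1 mA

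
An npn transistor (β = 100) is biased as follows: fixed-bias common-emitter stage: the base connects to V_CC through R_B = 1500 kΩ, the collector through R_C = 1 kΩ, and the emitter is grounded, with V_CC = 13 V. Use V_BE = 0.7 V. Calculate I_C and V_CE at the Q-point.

I_C ≈ 0.82 mA, V_CE ≈ 12 V

Base loop: V_CC = I_B·R_B + V_BE, so I_B = (13 − 0.7)/1500 kΩ = 0.0082 mA.
In the active region I_C = β·I_B = 100 × 0.0082 = 0.82 mA.
Collector loop: V_CE = V_CC − I_C·R_C = 13 − 0.82×1 = 12.2 V.
Since V_CE = 12.2 V > V_CE(sat) ≈ 0.2 V, the transistor is in the active region as assumed.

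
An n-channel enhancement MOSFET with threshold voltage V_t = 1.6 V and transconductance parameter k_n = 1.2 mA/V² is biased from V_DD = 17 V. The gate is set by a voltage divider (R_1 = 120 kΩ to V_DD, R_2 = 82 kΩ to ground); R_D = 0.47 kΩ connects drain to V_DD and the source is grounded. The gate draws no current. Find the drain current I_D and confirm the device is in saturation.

I_D ≈ 17 mA

V_G = V_DD·R_2/(R_1+R_2) = 17×82/202 = 6.9 V. With the source grounded, V_GS = V_G = 6.9 V.
Assume saturation: I_D = (k_n/2)(V_GS − V_t)² = (1.2/2)×(6.9 − 1.6)² = 0.6×5.3² = 16.9 mA.
V_DS = V_DD − I_D·R_D = 17 − 16.9×0.47 = 9.08 V.
Saturation requires V_DS ≥ V_GS − V_t = 5.3 V; 9.08 ≥ 5.3 ✓.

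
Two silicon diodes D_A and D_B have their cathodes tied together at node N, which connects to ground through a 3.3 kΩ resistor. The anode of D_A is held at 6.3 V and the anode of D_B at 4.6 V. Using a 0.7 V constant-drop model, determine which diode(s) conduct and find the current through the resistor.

Only D_A conducts; I_R ≈ 1.7 mA

Assume both conduct. Then node N would need to be at both 6.3−0.7 = 5.6 V and 4.6−0.7 = 3.9 V, which is impossible.
Assume only D_A conducts: V_N = 6.3 − 0.7 = 5.6 V, so I_R = 5.6/3.3 = 1.7 mA.
Check D_B: its anode-to-cathode voltage is 4.6 − 5.6 = -1 V < 0.7 V, so it is off. The assumption is consistent.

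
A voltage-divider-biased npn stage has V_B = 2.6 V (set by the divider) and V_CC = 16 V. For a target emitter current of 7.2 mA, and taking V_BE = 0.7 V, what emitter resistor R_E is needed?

R_E ≈ 0.26 kΩ

V_E = V_B − V_BE = 2.6 − 0.7 = 1.9 V.
R_E = V_E / I_E = 1.9 / 7.2 = 0.264 kΩ.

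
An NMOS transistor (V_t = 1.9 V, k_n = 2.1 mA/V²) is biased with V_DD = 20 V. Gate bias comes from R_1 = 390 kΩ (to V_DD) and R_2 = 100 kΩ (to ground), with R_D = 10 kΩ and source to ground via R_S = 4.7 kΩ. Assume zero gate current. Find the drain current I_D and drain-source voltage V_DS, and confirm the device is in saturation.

V_G = V_DD·R_2/(R_1+R_2) = 20×100/490 = 4.08 V.
Assume saturation: I_D = (k_n/2)(V_GS − V_t)² with V_GS = V_G − I_D·R_S = 4.08 − 4.7·I_D.
Substituting gives 23.2·I_D² − 22.5·I_D + 5 = 0, with roots I_D = 0.343 or 0.629 mA.
The root I_D = 0.629 mA gives V_GS = 1.13 V ≤ V_t, so take I_D = 0.343 mA.
Then V_GS = 2.47 V and V_DS = V_DD − I_D(R_D+R_S) = 20 − 0.343×14.7 = 15 V.
Saturation requires V_DS ≥ V_GS − V_t = 0.571 V; 15 ≥ 0.571 ✓.

I_D ≈ 0.34 mA, V_DS ≈ 15 V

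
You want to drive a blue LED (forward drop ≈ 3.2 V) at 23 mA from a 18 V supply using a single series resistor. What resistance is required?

R ≈ 0.64 kΩ

The resistor drops V_S − V_D = 18 − 3.2 = 14.8 V at 23 mA.
R = 14.8 V / 23 mA = 0.643 kΩ.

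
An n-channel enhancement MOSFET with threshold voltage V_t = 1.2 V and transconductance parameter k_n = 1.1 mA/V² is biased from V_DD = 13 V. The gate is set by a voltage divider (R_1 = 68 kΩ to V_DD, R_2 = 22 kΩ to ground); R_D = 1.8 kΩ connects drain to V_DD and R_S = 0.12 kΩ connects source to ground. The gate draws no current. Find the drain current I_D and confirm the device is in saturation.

I_D ≈ 1.7 mA

V_G = V_DD·R_2/(R_1+R_2) = 13×22/90 = 3.18 V.
Assume saturation: I_D = (k_n/2)(V_GS − V_t)² with V_GS = V_G − I_D·R_S = 3.18 − 0.12·I_D.
Substituting gives 0.00792·I_D² − 1.26·I_D + 2.15 = 0, with roots I_D = 1.72 or 158 mA.
The root I_D = 158 mA gives V_GS = -15.7 V ≤ V_t, so take I_D = 1.72 mA.
Then V_GS = 2.97 V and V_DS = V_DD − I_D(R_D+R_S) = 13 − 1.72×1.92 = 9.69 V.
Saturation requires V_DS ≥ V_GS − V_t = 1.77 V; 9.69 ≥ 1.77 ✓.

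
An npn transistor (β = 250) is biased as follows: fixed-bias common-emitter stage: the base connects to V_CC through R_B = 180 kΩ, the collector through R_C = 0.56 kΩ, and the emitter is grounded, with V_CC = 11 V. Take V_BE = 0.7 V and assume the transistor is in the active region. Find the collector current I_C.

Base loop: V_CC = I_B·R_B + V_BE, so I_B = (11 − 0.7)/180 kΩ = 0.0572 mA.
In the active region I_C = β·I_B = 250 × 0.0572 = 14.3 mA.
Collector loop: V_CE = V_CC − I_C·R_C = 11 − 14.3×0.56 = 2.99 V.
Since V_CE = 2.99 V > V_CE(sat) ≈ 0.2 V, the transistor is in the active region as assumed.

I_C ≈ 14 mA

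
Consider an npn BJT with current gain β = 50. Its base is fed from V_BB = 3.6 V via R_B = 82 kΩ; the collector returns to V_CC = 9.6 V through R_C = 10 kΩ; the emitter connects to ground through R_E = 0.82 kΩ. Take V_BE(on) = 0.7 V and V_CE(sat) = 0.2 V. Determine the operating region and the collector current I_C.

Assume active: I_B = (3.6 − 0.7)/(82 + 51×0.82) = 0.0234 mA, I_C = β·I_B = 1.17 mA.
Then V_CE = 9.6 − 1.17×10 − 1.19×0.82 = -3.09 V < 0.2 V — the active assumption fails.
Re-solve with V_CE = 0.2 V. KCL at the emitter: V_E/R_E = (V_BB−0.7−V_E)/R_B + (V_CC−0.2−V_E)/R_C, giving V_E = 0.732 V.
I_C = (V_CC − 0.2 − V_E)/R_C = (9.4 − 0.732)/10 = 0.867 mA.
Check: I_B = (2.9 − 0.732)/82 = 0.0264 mA, and β·I_B = 1.32 mA > I_C, confirming saturation.

saturation; I_C ≈ 0.87 mA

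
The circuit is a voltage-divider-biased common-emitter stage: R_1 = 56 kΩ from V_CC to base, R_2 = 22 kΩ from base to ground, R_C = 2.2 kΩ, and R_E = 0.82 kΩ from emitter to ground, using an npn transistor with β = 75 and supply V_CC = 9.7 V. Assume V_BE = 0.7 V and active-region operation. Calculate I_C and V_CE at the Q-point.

I_C ≈ 2 mA, V_CE ≈ 3.8 V

Thevenize the base divider: V_Th = V_CC·R_2/(R_1+R_2) = 9.7×22/78 = 2.74 V, R_Th = R_1‖R_2 = 15.8 kΩ.
Base-emitter loop: V_Th = I_B·R_Th + V_BE + (β+1)I_B·R_E, so I_B = (2.74 − 0.7) / (15.8 + 76×0.82) = 0.0261 mA.
I_C = β·I_B = 75×0.0261 = 1.95 mA, and I_E = (β+1)I_B = 1.98 mA.
V_CE = V_CC − I_C·R_C − I_E·R_E = 9.7 − 1.95×2.2 − 1.98×0.82 = 3.78 V.
V_CE = 3.78 V > 0.2 V confirms active-region operation.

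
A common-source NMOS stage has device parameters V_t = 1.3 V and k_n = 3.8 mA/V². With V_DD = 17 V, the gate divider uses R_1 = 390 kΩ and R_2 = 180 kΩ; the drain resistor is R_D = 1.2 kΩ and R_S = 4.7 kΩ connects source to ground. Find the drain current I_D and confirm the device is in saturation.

V_G = V_DD·R_2/(R_1+R_2) = 17×180/570 = 5.37 V.
Assume saturation: I_D = (k_n/2)(V_GS − V_t)² with V_GS = V_G − I_D·R_S = 5.37 − 4.7·I_D.
Substituting gives 42·I_D² − 73.7·I_D + 31.4 = 0, with roots I_D = 0.733 or 1.02 mA.
The root I_D = 1.02 mA gives V_GS = 0.567 V ≤ V_t, so take I_D = 0.733 mA.
Then V_GS = 1.92 V and V_DS = V_DD − I_D(R_D+R_S) = 17 − 0.733×5.9 = 12.7 V.
Saturation requires V_DS ≥ V_GS − V_t = 0.621 V; 12.7 ≥ 0.621 ✓.

I_D ≈ 0.73 mA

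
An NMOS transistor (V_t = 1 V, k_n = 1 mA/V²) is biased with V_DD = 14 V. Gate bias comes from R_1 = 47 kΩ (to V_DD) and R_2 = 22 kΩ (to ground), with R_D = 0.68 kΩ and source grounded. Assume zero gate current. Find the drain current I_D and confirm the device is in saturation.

V_G = V_DD·R_2/(R_1+R_2) = 14×22/69 = 4.46 V. With the source grounded, V_GS = V_G = 4.46 V.
Assume saturation: I_D = (k_n/2)(V_GS − V_t)² = (1/2)×(4.46 − 1)² = 0.5×3.46² = 6 mA.
V_DS = V_DD − I_D·R_D = 14 − 6×0.68 = 9.92 V.
Saturation requires V_DS ≥ V_GS − V_t = 3.46 V; 9.92 ≥ 3.46 ✓.

I_D ≈ 6 mA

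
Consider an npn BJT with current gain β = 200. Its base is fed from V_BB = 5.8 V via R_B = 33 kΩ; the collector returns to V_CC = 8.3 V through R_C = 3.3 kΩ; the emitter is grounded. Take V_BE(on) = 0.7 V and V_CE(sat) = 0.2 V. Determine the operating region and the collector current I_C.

Assume active: I_B = (5.8 − 0.7)/33 = 0.155 mA, giving I_C = β·I_B = 30.9 mA.
But then V_CE = 8.3 − 30.9×3.3 = -93.7 V < V_CE(sat) = 0.2 V — impossible in the active region.
So the transistor is saturated. With V_CE = 0.2 V, I_C = (V_CC − 0.2)/R_C = 8.1/3.3 = 2.45 mA.
Check: β·I_B = 30.9 mA > I_C = 2.45 mA, confirming saturation.

saturation; I_C ≈ 2.5 mA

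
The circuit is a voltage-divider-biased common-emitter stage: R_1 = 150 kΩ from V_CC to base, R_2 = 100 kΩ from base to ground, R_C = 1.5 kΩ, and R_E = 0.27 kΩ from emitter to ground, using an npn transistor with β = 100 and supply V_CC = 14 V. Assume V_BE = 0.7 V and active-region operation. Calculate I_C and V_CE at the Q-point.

I_C ≈ 5.6 mA, V_CE ≈ 4 V

Thevenize the base divider: V_Th = V_CC·R_2/(R_1+R_2) = 14×100/250 = 5.6 V, R_Th = R_1‖R_2 = 60 kΩ.
Base-emitter loop: V_Th = I_B·R_Th + V_BE + (β+1)I_B·R_E, so I_B = (5.6 − 0.7) / (60 + 101×0.27) = 0.0561 mA.
I_C = β·I_B = 100×0.0561 = 5.61 mA, and I_E = (β+1)I_B = 5.67 mA.
V_CE = V_CC − I_C·R_C − I_E·R_E = 14 − 5.61×1.5 − 5.67×0.27 = 4.05 V.
V_CE = 4.05 V > 0.2 V confirms active-region operation.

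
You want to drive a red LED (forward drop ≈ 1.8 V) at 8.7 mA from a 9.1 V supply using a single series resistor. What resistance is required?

The resistor drops V_S − V_D = 9.1 − 1.8 = 7.3 V at 8.7 mA.
R = 7.3 V / 8.7 mA = 0.839 kΩ.

R ≈ 0.84 kΩ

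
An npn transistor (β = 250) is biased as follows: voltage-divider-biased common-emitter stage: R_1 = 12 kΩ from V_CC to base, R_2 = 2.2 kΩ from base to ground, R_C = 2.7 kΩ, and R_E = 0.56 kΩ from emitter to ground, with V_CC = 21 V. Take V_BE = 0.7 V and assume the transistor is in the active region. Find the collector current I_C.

Thevenize the base divider: V_Th = V_CC·R_2/(R_1+R_2) = 21×2.2/14.2 = 3.25 V, R_Th = R_1‖R_2 = 1.86 kΩ.
Base-emitter loop: V_Th = I_B·R_Th + V_BE + (β+1)I_B·R_E, so I_B = (3.25 − 0.7) / (1.86 + 251×0.56) = 0.0179 mA.
I_C = β·I_B = 250×0.0179 = 4.48 mA, and I_E = (β+1)I_B = 4.5 mA.
V_CE = V_CC − I_C·R_C − I_E·R_E = 21 − 4.48×2.7 − 4.5×0.56 = 6.38 V.
V_CE = 6.38 V > 0.2 V confirms active-region operation.

I_C ≈ 4.5 mA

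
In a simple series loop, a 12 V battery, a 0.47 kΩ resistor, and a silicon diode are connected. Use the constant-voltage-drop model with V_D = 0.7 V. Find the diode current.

I ≈ 24 mA

KVL around the loop: 12 = V_D + I·R = 0.7 + I × 0.47 kΩ.
So I = (12 − 0.7) / 0.47 kΩ = 11.3 / 0.47 = 24 mA.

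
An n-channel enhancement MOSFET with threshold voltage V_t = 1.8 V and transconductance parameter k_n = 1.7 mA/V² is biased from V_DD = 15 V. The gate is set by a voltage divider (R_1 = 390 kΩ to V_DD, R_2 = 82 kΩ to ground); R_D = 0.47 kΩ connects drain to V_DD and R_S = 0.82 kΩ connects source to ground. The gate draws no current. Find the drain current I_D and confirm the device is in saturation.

V_G = V_DD·R_2/(R_1+R_2) = 15×82/472 = 2.61 V.
Assume saturation: I_D = (k_n/2)(V_GS − V_t)² with V_GS = V_G − I_D·R_S = 2.61 − 0.82·I_D.
Substituting gives 0.572·I_D² − 2.12·I_D + 0.552 = 0, with roots I_D = 0.281 or 3.43 mA.
The root I_D = 3.43 mA gives V_GS = -0.21 V ≤ V_t, so take I_D = 0.281 mA.
Then V_GS = 2.38 V and V_DS = V_DD − I_D(R_D+R_S) = 15 − 0.281×1.29 = 14.6 V.
Saturation requires V_DS ≥ V_GS − V_t = 0.575 V; 14.6 ≥ 0.575 ✓.

I_D ≈ 0.28 mA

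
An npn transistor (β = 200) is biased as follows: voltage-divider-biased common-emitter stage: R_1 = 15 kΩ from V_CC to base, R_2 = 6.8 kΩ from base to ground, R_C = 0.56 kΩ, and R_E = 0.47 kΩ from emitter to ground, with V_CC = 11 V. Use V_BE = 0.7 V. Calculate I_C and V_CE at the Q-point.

I_C ≈ 5.5 mA, V_CE ≈ 5.3 V

Thevenize the base divider: V_Th = V_CC·R_2/(R_1+R_2) = 11×6.8/21.8 = 3.43 V, R_Th = R_1‖R_2 = 4.68 kΩ.
Base-emitter loop: V_Th = I_B·R_Th + V_BE + (β+1)I_B·R_E, so I_B = (3.43 − 0.7) / (4.68 + 201×0.47) = 0.0275 mA.
I_C = β·I_B = 200×0.0275 = 5.51 mA, and I_E = (β+1)I_B = 5.54 mA.
V_CE = V_CC − I_C·R_C − I_E·R_E = 11 − 5.51×0.56 − 5.54×0.47 = 5.31 V.
V_CE = 5.31 V > 0.2 V confirms active-region operation.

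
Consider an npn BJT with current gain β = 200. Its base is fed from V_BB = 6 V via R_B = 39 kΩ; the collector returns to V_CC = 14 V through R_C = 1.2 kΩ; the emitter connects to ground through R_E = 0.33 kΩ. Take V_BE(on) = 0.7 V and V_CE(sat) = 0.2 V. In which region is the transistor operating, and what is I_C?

Assume active: I_B = (6 − 0.7)/(39 + 201×0.33) = 0.0503 mA, I_C = β·I_B = 10.1 mA.
Then V_CE = 14 − 10.1×1.2 − 10.1×0.33 = -1.41 V < 0.2 V — the active assumption fails.
Re-solve with V_CE = 0.2 V. KCL at the emitter: V_E/R_E = (V_BB−0.7−V_E)/R_B + (V_CC−0.2−V_E)/R_C, giving V_E = 2.99 V.
I_C = (V_CC − 0.2 − V_E)/R_C = (13.8 − 2.99)/1.2 = 9.01 mA.
Check: I_B = (5.3 − 2.99)/39 = 0.0592 mA, and β·I_B = 11.8 mA > I_C, confirming saturation.

saturation; I_C ≈ 9 mA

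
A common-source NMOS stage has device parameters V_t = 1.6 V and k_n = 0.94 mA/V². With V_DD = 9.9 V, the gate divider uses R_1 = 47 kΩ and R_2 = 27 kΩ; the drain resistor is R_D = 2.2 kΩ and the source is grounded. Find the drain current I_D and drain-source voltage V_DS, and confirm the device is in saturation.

V_G = V_DD·R_2/(R_1+R_2) = 9.9×27/74 = 3.61 V. With the source grounded, V_GS = V_G = 3.61 V.
Assume saturation: I_D = (k_n/2)(V_GS − V_t)² = (0.94/2)×(3.61 − 1.6)² = 0.47×2.01² = 1.9 mA.
V_DS = V_DD − I_D·R_D = 9.9 − 1.9×2.2 = 5.71 V.
Saturation requires V_DS ≥ V_GS − V_t = 2.01 V; 5.71 ≥ 2.01 ✓.

I_D ≈ 1.9 mA, V_DS ≈ 5.7 V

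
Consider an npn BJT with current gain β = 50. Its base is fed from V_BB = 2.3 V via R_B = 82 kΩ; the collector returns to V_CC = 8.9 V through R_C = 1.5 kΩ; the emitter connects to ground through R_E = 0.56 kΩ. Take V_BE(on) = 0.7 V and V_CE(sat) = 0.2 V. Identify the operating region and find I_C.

Assume active. Base-emitter loop: I_B = (V_BB − V_BE)/(R_B + (β+1)R_E) = (2.3 − 0.7)/(82 + 51×0.56) = 0.0145 mA.
I_C = β·I_B = 50×0.0145 = 0.724 mA.
V_CE = V_CC − I_C·R_C − I_E·R_E = 8.9 − 0.724×1.5 − 0.738×0.56 = 7.4 V > V_CE(sat), so the active-region assumption holds.

active; I_C ≈ 0.72 mA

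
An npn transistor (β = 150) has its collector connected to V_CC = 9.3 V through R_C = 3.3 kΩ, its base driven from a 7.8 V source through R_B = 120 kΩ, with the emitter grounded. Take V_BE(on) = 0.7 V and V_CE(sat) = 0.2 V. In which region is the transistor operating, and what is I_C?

Assume active: I_B = (7.8 − 0.7)/120 = 0.0592 mA, giving I_C = β·I_B = 8.88 mA.
But then V_CE = 9.3 − 8.88×3.3 = -20 V < V_CE(sat) = 0.2 V — impossible in the active region.
So the transistor is saturated. With V_CE = 0.2 V, I_C = (V_CC − 0.2)/R_C = 9.1/3.3 = 2.76 mA.
Check: β·I_B = 8.88 mA > I_C = 2.76 mA, confirming saturation.

saturation; I_C ≈ 2.8 mA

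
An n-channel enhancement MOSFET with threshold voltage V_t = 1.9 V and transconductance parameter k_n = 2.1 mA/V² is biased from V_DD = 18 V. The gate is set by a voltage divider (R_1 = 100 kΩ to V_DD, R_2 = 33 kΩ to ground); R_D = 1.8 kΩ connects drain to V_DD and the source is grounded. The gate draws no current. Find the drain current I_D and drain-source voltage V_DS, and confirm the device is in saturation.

I_D ≈ 6.9 mA, V_DS ≈ 5.6 V

V_G = V_DD·R_2/(R_1+R_2) = 18×33/133 = 4.47 V. With the source grounded, V_GS = V_G = 4.47 V.
Assume saturation: I_D = (k_n/2)(V_GS − V_t)² = (2.1/2)×(4.47 − 1.9)² = 1.05×2.57² = 6.91 mA.
V_DS = V_DD − I_D·R_D = 18 − 6.91×1.8 = 5.55 V.
Saturation requires V_DS ≥ V_GS − V_t = 2.57 V; 5.55 ≥ 2.57 ✓.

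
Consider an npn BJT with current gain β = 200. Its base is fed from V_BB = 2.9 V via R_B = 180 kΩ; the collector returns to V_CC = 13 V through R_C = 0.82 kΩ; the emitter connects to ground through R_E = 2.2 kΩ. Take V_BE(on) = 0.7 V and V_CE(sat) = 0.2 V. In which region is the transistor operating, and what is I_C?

Assume active. Base-emitter loop: I_B = (V_BB − V_BE)/(R_B + (β+1)R_E) = (2.9 − 0.7)/(180 + 201×2.2) = 0.00354 mA.
I_C = β·I_B = 200×0.00354 = 0.707 mA.
V_CE = V_CC − I_C·R_C − I_E·R_E = 13 − 0.707×0.82 − 0.711×2.2 = 10.9 V > V_CE(sat), so the active-region assumption holds.

active; I_C ≈ 0.71 mA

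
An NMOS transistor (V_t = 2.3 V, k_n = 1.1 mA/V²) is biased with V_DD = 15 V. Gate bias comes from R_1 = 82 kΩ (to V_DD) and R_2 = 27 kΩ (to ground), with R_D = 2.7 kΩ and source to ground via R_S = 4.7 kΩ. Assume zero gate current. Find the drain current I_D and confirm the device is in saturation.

I_D ≈ 0.18 mA

V_G = V_DD·R_2/(R_1+R_2) = 15×27/109 = 3.72 V.
Assume saturation: I_D = (k_n/2)(V_GS − V_t)² with V_GS = V_G − I_D·R_S = 3.72 − 4.7·I_D.
Substituting gives 12.1·I_D² − 8.32·I_D + 1.1 = 0, with roots I_D = 0.18 or 0.505 mA.
The root I_D = 0.505 mA gives V_GS = 1.34 V ≤ V_t, so take I_D = 0.18 mA.
Then V_GS = 2.87 V and V_DS = V_DD − I_D(R_D+R_S) = 15 − 0.18×7.4 = 13.7 V.
Saturation requires V_DS ≥ V_GS − V_t = 0.571 V; 13.7 ≥ 0.571 ✓.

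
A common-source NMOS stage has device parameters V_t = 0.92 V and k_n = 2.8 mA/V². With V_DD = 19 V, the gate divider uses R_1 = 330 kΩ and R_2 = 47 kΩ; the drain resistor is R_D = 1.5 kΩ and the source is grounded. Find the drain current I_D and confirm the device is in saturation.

I_D ≈ 2.9 mA

V_G = V_DD·R_2/(R_1+R_2) = 19×47/377 = 2.37 V. With the source grounded, V_GS = V_G = 2.37 V.
Assume saturation: I_D = (k_n/2)(V_GS − V_t)² = (2.8/2)×(2.37 − 0.92)² = 1.4×1.45² = 2.94 mA.
V_DS = V_DD − I_D·R_D = 19 − 2.94×1.5 = 14.6 V.
Saturation requires V_DS ≥ V_GS − V_t = 1.45 V; 14.6 ≥ 1.45 ✓.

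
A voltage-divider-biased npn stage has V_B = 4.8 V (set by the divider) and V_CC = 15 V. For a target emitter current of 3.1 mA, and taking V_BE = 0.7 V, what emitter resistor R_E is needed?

R_E ≈ 1.3 kΩ

V_E = V_B − V_BE = 4.8 − 0.7 = 4.1 V.
R_E = V_E / I_E = 4.1 / 3.1 = 1.32 kΩ.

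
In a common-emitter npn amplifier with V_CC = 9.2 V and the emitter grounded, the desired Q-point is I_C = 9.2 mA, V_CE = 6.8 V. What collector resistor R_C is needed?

Collector loop: V_CC = I_C·R_C + V_CE.
R_C = (V_CC − V_CE)/I_C = (9.2 − 6.8)/9.2 = 0.261 kΩ.

R_C ≈ 0.26 kΩ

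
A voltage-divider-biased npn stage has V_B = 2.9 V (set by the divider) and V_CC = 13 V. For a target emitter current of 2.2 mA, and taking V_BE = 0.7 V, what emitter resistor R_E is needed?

R_E ≈ 1 kΩ

V_E = V_B − V_BE = 2.9 − 0.7 = 2.2 V.
R_E = V_E / I_E = 2.2 / 2.2 = 1 kΩ.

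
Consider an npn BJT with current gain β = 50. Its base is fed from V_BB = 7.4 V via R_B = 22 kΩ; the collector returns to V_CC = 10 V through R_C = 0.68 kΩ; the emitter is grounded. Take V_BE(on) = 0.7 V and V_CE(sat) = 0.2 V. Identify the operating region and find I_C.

saturation; I_C ≈ 14 mA

Assume active: I_B = (7.4 − 0.7)/22 = 0.305 mA, giving I_C = β·I_B = 15.2 mA.
But then V_CE = 10 − 15.2×0.68 = -0.355 V < V_CE(sat) = 0.2 V — impossible in the active region.
So the transistor is saturated. With V_CE = 0.2 V, I_C = (V_CC − 0.2)/R_C = 9.8/0.68 = 14.4 mA.
Check: β·I_B = 15.2 mA > I_C = 14.4 mA, confirming saturation.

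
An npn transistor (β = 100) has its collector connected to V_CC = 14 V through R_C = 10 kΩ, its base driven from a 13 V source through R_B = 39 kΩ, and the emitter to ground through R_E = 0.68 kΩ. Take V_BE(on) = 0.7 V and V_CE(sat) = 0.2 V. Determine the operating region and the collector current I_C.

Assume active: I_B = (13 − 0.7)/(39 + 101×0.68) = 0.114 mA, I_C = β·I_B = 11.4 mA.
Then V_CE = 14 − 11.4×10 − 11.5×0.68 = -108 V < 0.2 V — the active assumption fails.
Re-solve with V_CE = 0.2 V. KCL at the emitter: V_E/R_E = (V_BB−0.7−V_E)/R_B + (V_CC−0.2−V_E)/R_C, giving V_E = 1.06 V.
I_C = (V_CC − 0.2 − V_E)/R_C = (13.8 − 1.06)/10 = 1.27 mA.
Check: I_B = (12.3 − 1.06)/39 = 0.288 mA, and β·I_B = 28.8 mA > I_C, confirming saturation.

saturation; I_C ≈ 1.3 mA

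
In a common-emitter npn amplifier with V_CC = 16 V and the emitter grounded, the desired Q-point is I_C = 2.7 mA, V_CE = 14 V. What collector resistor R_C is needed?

Collector loop: V_CC = I_C·R_C + V_CE.
R_C = (V_CC − V_CE)/I_C = (16 − 14)/2.7 = 0.741 kΩ.

R_C ≈ 0.74 kΩ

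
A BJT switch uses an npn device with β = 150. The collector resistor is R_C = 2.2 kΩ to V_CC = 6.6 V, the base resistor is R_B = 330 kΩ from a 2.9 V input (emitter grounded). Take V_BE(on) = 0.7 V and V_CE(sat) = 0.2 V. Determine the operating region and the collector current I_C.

active; I_C ≈ 1 mA

Assume active. Base-emitter loop: I_B = (V_BB − V_BE)/R_B = (2.9 − 0.7)/330 = 0.00667 mA.
I_C = β·I_B = 150×0.00667 = 1 mA.
V_CE = V_CC − I_C·R_C = 6.6 − 1×2.2 = 4.4 V > V_CE(sat), so the active-region assumption holds.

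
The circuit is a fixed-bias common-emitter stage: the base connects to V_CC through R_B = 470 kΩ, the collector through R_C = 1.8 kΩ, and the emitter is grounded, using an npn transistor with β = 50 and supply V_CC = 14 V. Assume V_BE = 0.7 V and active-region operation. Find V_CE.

Base loop: V_CC = I_B·R_B + V_BE, so I_B = (14 − 0.7)/470 kΩ = 0.0283 mA.
In the active region I_C = β·I_B = 50 × 0.0283 = 1.41 mA.
Collector loop: V_CE = V_CC − I_C·R_C = 14 − 1.41×1.8 = 11.5 V.
Since V_CE = 11.5 V > V_CE(sat) ≈ 0.2 V, the transistor is in the active region as assumed.

V_CE ≈ 11 V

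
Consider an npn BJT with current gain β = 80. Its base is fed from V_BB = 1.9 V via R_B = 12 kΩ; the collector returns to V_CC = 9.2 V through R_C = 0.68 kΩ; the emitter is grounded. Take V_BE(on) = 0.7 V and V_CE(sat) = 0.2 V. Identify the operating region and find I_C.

active; I_C ≈ 8 mA

Assume active. Base-emitter loop: I_B = (V_BB − V_BE)/R_B = (1.9 − 0.7)/12 = 0.1 mA.
I_C = β·I_B = 80×0.1 = 8 mA.
V_CE = V_CC − I_C·R_C = 9.2 − 8×0.68 = 3.76 V > V_CE(sat), so the active-region assumption holds.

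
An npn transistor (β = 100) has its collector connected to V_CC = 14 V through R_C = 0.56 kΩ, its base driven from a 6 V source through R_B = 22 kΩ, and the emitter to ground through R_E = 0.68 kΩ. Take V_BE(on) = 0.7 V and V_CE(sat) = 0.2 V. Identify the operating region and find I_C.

Assume active. Base-emitter loop: I_B = (V_BB − V_BE)/(R_B + (β+1)R_E) = (6 − 0.7)/(22 + 101×0.68) = 0.0584 mA.
I_C = β·I_B = 100×0.0584 = 5.84 mA.
V_CE = V_CC − I_C·R_C − I_E·R_E = 14 − 5.84×0.56 − 5.9×0.68 = 6.71 V > V_CE(sat), so the active-region assumption holds.

active; I_C ≈ 5.8 mA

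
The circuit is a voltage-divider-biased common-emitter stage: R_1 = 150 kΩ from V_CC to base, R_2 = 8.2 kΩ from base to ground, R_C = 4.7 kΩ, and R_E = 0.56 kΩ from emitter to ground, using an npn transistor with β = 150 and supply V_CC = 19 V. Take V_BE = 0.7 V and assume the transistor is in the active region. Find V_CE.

Thevenize the base divider: V_Th = V_CC·R_2/(R_1+R_2) = 19×8.2/158 = 0.985 V, R_Th = R_1‖R_2 = 7.77 kΩ.
Base-emitter loop: V_Th = I_B·R_Th + V_BE + (β+1)I_B·R_E, so I_B = (0.985 − 0.7) / (7.77 + 151×0.56) = 0.00308 mA.
I_C = β·I_B = 150×0.00308 = 0.463 mA, and I_E = (β+1)I_B = 0.466 mA.
V_CE = V_CC − I_C·R_C − I_E·R_E = 19 − 0.463×4.7 − 0.466×0.56 = 16.6 V.
V_CE = 16.6 V > 0.2 V confirms active-region operation.

V_CE ≈ 17 V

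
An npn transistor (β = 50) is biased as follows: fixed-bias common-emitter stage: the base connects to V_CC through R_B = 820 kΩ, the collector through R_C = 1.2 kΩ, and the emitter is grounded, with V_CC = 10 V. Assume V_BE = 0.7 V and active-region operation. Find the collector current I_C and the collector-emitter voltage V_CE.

I_C ≈ 0.57 mA, V_CE ≈ 9.3 V

Base loop: V_CC = I_B·R_B + V_BE, so I_B = (10 − 0.7)/820 kΩ = 0.0113 mA.
In the active region I_C = β·I_B = 50 × 0.0113 = 0.567 mA.
Collector loop: V_CE = V_CC − I_C·R_C = 10 − 0.567×1.2 = 9.32 V.
Since V_CE = 9.32 V > V_CE(sat) ≈ 0.2 V, the transistor is in the active region as assumed.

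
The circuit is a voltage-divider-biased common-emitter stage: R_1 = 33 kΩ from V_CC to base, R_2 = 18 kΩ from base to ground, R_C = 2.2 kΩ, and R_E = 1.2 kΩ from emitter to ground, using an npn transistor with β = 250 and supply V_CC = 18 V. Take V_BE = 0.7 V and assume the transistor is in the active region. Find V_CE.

V_CE ≈ 2.6 V

Thevenize the base divider: V_Th = V_CC·R_2/(R_1+R_2) = 18×18/51 = 6.35 V, R_Th = R_1‖R_2 = 11.6 kΩ.
Base-emitter loop: V_Th = I_B·R_Th + V_BE + (β+1)I_B·R_E, so I_B = (6.35 − 0.7) / (11.6 + 251×1.2) = 0.0181 mA.
I_C = β·I_B = 250×0.0181 = 4.52 mA, and I_E = (β+1)I_B = 4.54 mA.
V_CE = V_CC − I_C·R_C − I_E·R_E = 18 − 4.52×2.2 − 4.54×1.2 = 2.62 V.
V_CE = 2.62 V > 0.2 V confirms active-region operation.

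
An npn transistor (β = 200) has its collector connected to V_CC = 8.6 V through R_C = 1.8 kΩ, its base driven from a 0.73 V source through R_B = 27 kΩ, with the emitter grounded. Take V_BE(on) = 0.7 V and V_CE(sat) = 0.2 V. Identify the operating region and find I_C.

active; I_C ≈ 0.22 mA

Assume active. Base-emitter loop: I_B = (V_BB − V_BE)/R_B = (0.73 − 0.7)/27 = 0.00111 mA.
I_C = β·I_B = 200×0.00111 = 0.222 mA.
V_CE = V_CC − I_C·R_C = 8.6 − 0.222×1.8 = 8.2 V > V_CE(sat), so the active-region assumption holds.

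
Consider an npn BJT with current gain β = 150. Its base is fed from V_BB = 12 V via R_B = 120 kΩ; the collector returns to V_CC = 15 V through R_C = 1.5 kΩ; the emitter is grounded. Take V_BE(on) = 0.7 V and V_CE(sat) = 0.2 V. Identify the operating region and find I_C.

saturation; I_C ≈ 9.9 mA

Assume active: I_B = (12 − 0.7)/120 = 0.0942 mA, giving I_C = β·I_B = 14.1 mA.
But then V_CE = 15 − 14.1×1.5 = -6.19 V < V_CE(sat) = 0.2 V — impossible in the active region.
So the transistor is saturated. With V_CE = 0.2 V, I_C = (V_CC − 0.2)/R_C = 14.8/1.5 = 9.87 mA.
Check: β·I_B = 14.1 mA > I_C = 9.87 mA, confirming saturation.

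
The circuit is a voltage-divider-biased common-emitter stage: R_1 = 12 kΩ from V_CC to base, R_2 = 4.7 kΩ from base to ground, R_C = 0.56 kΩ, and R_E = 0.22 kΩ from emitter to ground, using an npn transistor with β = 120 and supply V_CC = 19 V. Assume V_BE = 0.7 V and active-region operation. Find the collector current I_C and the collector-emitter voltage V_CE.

Thevenize the base divider: V_Th = V_CC·R_2/(R_1+R_2) = 19×4.7/16.7 = 5.35 V, R_Th = R_1‖R_2 = 3.38 kΩ.
Base-emitter loop: V_Th = I_B·R_Th + V_BE + (β+1)I_B·R_E, so I_B = (5.35 − 0.7) / (3.38 + 121×0.22) = 0.155 mA.
I_C = β·I_B = 120×0.155 = 18.6 mA, and I_E = (β+1)I_B = 18.7 mA.
V_CE = V_CC − I_C·R_C − I_E·R_E = 19 − 18.6×0.56 − 18.7×0.22 = 4.46 V.
V_CE = 4.46 V > 0.2 V confirms active-region operation.

I_C ≈ 19 mA, V_CE ≈ 4.5 V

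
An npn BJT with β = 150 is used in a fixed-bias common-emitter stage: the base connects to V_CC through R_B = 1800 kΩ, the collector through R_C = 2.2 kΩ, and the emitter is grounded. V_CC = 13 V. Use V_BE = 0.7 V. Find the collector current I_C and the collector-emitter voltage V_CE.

I_C ≈ 1 mA, V_CE ≈ 11 V

Base loop: V_CC = I_B·R_B + V_BE, so I_B = (13 − 0.7)/1800 kΩ = 0.00683 mA.
In the active region I_C = β·I_B = 150 × 0.00683 = 1.03 mA.
Collector loop: V_CE = V_CC − I_C·R_C = 13 − 1.03×2.2 = 10.7 V.
Since V_CE = 10.7 V > V_CE(sat) ≈ 0.2 V, the transistor is in the active region as assumed.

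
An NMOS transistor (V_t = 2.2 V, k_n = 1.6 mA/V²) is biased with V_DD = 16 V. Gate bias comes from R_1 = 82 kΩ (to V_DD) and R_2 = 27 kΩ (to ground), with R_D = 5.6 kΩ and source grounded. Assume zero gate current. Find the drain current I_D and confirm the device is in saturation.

I_D ≈ 2.5 mA

V_G = V_DD·R_2/(R_1+R_2) = 16×27/109 = 3.96 V. With the source grounded, V_GS = V_G = 3.96 V.
Assume saturation: I_D = (k_n/2)(V_GS − V_t)² = (1.6/2)×(3.96 − 2.2)² = 0.8×1.76² = 2.49 mA.
V_DS = V_DD − I_D·R_D = 16 − 2.49×5.6 = 2.07 V.
Saturation requires V_DS ≥ V_GS − V_t = 1.76 V; 2.07 ≥ 1.76 ✓.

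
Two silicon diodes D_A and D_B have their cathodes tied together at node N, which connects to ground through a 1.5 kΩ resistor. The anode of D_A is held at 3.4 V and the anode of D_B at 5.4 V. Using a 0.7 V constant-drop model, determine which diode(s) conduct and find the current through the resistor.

Only D_B conducts; I_R ≈ 3.1 mA

Assume both conduct. Then node N would need to be at both 3.4−0.7 = 2.7 V and 5.4−0.7 = 4.7 V, which is impossible.
Assume only D_B conducts: V_N = 5.4 − 0.7 = 4.7 V, so I_R = 4.7/1.5 = 3.13 mA.
Check D_A: its anode-to-cathode voltage is 3.4 − 4.7 = -1.3 V < 0.7 V, so it is off. The assumption is consistent.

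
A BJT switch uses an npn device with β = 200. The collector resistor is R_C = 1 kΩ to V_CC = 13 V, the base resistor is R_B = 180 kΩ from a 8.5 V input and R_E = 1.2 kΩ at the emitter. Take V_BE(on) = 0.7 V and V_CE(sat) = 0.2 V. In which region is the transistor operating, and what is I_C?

Assume active. Base-emitter loop: I_B = (V_BB − V_BE)/(R_B + (β+1)R_E) = (8.5 − 0.7)/(180 + 201×1.2) = 0.0185 mA.
I_C = β·I_B = 200×0.0185 = 3.7 mA.
V_CE = V_CC − I_C·R_C − I_E·R_E = 13 − 3.7×1 − 3.72×1.2 = 4.83 V > V_CE(sat), so the active-region assumption holds.

active; I_C ≈ 3.7 mA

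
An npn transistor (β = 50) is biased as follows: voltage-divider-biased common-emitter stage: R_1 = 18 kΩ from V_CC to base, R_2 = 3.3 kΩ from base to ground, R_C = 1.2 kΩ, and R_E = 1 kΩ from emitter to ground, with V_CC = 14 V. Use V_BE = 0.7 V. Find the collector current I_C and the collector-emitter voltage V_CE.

Thevenize the base divider: V_Th = V_CC·R_2/(R_1+R_2) = 14×3.3/21.3 = 2.17 V, R_Th = R_1‖R_2 = 2.79 kΩ.
Base-emitter loop: V_Th = I_B·R_Th + V_BE + (β+1)I_B·R_E, so I_B = (2.17 − 0.7) / (2.79 + 51×1) = 0.0273 mA.
I_C = β·I_B = 50×0.0273 = 1.37 mA, and I_E = (β+1)I_B = 1.39 mA.
V_CE = V_CC − I_C·R_C − I_E·R_E = 14 − 1.37×1.2 − 1.39×1 = 11 V.
V_CE = 11 V > 0.2 V confirms active-region operation.

I_C ≈ 1.4 mA, V_CE ≈ 11 V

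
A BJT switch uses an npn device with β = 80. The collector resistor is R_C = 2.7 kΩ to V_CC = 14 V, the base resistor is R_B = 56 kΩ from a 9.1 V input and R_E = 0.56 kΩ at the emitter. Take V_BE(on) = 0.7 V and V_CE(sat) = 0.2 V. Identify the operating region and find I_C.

Assume active: I_B = (9.1 − 0.7)/(56 + 81×0.56) = 0.0829 mA, I_C = β·I_B = 6.63 mA.
Then V_CE = 14 − 6.63×2.7 − 6.71×0.56 = -7.66 V < 0.2 V — the active assumption fails.
Re-solve with V_CE = 0.2 V. KCL at the emitter: V_E/R_E = (V_BB−0.7−V_E)/R_B + (V_CC−0.2−V_E)/R_C, giving V_E = 2.42 V.
I_C = (V_CC − 0.2 − V_E)/R_C = (13.8 − 2.42)/2.7 = 4.21 mA.
Check: I_B = (8.4 − 2.42)/56 = 0.107 mA, and β·I_B = 8.54 mA > I_C, confirming saturation.

saturation; I_C ≈ 4.2 mA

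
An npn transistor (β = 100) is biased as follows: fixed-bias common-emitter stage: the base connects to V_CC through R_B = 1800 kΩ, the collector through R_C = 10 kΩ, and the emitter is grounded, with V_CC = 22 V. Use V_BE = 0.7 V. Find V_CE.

V_CE ≈ 10 V

Base loop: V_CC = I_B·R_B + V_BE, so I_B = (22 − 0.7)/1800 kΩ = 0.0118 mA.
In the active region I_C = β·I_B = 100 × 0.0118 = 1.18 mA.
Collector loop: V_CE = V_CC − I_C·R_C = 22 − 1.18×10 = 10.2 V.
Since V_CE = 10.2 V > V_CE(sat) ≈ 0.2 V, the transistor is in the active region as assumed.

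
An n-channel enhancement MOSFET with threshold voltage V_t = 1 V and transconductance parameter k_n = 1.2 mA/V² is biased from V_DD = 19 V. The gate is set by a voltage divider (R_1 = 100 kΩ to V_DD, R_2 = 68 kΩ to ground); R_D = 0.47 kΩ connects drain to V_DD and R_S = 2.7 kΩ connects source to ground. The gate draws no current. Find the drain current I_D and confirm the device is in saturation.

V_G = V_DD·R_2/(R_1+R_2) = 19×68/168 = 7.69 V.
Assume saturation: I_D = (k_n/2)(V_GS − V_t)² with V_GS = V_G − I_D·R_S = 7.69 − 2.7·I_D.
Substituting gives 4.37·I_D² − 22.7·I_D + 26.9 = 0, with roots I_D = 1.83 or 3.35 mA.
The root I_D = 3.35 mA gives V_GS = -1.36 V ≤ V_t, so take I_D = 1.83 mA.
Then V_GS = 2.75 V and V_DS = V_DD − I_D(R_D+R_S) = 19 − 1.83×3.17 = 13.2 V.
Saturation requires V_DS ≥ V_GS − V_t = 1.75 V; 13.2 ≥ 1.75 ✓.

I_D ≈ 1.8 mA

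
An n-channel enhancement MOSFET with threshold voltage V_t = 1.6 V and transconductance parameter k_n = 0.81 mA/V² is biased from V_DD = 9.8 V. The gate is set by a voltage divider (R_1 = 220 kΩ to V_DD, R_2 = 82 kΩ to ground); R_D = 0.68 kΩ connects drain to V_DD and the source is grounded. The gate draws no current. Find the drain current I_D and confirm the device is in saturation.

V_G = V_DD·R_2/(R_1+R_2) = 9.8×82/302 = 2.66 V. With the source grounded, V_GS = V_G = 2.66 V.
Assume saturation: I_D = (k_n/2)(V_GS − V_t)² = (0.81/2)×(2.66 − 1.6)² = 0.405×1.06² = 0.456 mA.
V_DS = V_DD − I_D·R_D = 9.8 − 0.456×0.68 = 9.49 V.
Saturation requires V_DS ≥ V_GS − V_t = 1.06 V; 9.49 ≥ 1.06 ✓.

I_D ≈ 0.46 mA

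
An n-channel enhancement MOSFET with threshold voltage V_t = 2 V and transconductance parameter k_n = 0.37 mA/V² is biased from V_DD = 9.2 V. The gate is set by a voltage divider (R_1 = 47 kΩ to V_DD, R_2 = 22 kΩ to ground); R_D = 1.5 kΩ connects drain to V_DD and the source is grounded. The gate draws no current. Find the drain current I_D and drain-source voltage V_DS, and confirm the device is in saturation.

I_D ≈ 0.16 mA, V_DS ≈ 9 V

V_G = V_DD·R_2/(R_1+R_2) = 9.2×22/69 = 2.93 V. With the source grounded, V_GS = V_G = 2.93 V.
Assume saturation: I_D = (k_n/2)(V_GS − V_t)² = (0.37/2)×(2.93 − 2)² = 0.185×0.933² = 0.161 mA.
V_DS = V_DD − I_D·R_D = 9.2 − 0.161×1.5 = 8.96 V.
Saturation requires V_DS ≥ V_GS − V_t = 0.933 V; 8.96 ≥ 0.933 ✓.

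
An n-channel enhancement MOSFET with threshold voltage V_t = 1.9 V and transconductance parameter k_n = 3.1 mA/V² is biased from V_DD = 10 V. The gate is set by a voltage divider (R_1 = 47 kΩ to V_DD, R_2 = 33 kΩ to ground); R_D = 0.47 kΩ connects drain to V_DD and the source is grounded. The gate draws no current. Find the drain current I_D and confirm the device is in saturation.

V_G = V_DD·R_2/(R_1+R_2) = 10×33/80 = 4.12 V. With the source grounded, V_GS = V_G = 4.12 V.
Assume saturation: I_D = (k_n/2)(V_GS − V_t)² = (3.1/2)×(4.12 − 1.9)² = 1.55×2.23² = 7.67 mA.
V_DS = V_DD − I_D·R_D = 10 − 7.67×0.47 = 6.39 V.
Saturation requires V_DS ≥ V_GS − V_t = 2.23 V; 6.39 ≥ 2.23 ✓.

I_D ≈ 7.7 mA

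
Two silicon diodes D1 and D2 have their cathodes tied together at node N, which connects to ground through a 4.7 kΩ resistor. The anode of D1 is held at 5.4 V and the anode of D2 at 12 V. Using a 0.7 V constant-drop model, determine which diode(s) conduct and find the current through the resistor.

Assume both conduct. Then node N would need to be at both 5.4−0.7 = 4.7 V and 12−0.7 = 11.3 V, which is impossible.
Assume only D2 conducts: V_N = 12 − 0.7 = 11.3 V, so I_R = 11.3/4.7 = 2.4 mA.
Check D1: its anode-to-cathode voltage is 5.4 − 11.3 = -5.9 V < 0.7 V, so it is off. The assumption is consistent.

Only D2 conducts; I_R ≈ 2.4 mA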